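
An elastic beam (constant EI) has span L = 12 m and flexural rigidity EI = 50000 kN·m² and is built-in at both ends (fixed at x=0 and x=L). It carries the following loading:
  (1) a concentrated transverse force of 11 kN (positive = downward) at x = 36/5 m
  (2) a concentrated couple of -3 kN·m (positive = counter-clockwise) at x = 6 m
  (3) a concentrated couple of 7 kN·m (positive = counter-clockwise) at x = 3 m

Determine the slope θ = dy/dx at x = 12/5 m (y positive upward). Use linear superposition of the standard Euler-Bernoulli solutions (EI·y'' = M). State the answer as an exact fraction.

θ(12/5) = -2637/9765625 rad

Load 1 — point force P=11 kN at a=36/5 m (b=L-a=24/5):
  θ_1 = -Pb²x(2aL-(3a+b)x)/(2L³EI)  [x≤a] = -11·(24/5)²·(12/5)·(2·(36/5)·12-(3·(36/5)+(24/5))·(12/5))/(2·12³·50000) = -3762/9765625 rad
Load 2 — applied couple M₀=-3 kN·m at a=6 m (b=L-a=6):
  θ_2 = (R_Ax²/2 - M_Ax)/EI  [x≤a] with R_A=-3/8, M_A=-3/4 = ((-3/8)·(12/5)²/2 - (-3/4)·(12/5))/50000 = 9/625000 rad
Load 3 — applied couple M₀=7 kN·m at a=3 m (b=L-a=9):
  θ_3 = (R_Ax²/2 - M_Ax)/EI  [x≤a] with R_A=21/32, M_A=-21/16 = ((21/32)·(12/5)²/2 - (-21/16)·(12/5))/50000 = 63/625000 rad
Superposition: θ = Σ θ_i = -2637/9765625 rad ≈ -0.000270 rad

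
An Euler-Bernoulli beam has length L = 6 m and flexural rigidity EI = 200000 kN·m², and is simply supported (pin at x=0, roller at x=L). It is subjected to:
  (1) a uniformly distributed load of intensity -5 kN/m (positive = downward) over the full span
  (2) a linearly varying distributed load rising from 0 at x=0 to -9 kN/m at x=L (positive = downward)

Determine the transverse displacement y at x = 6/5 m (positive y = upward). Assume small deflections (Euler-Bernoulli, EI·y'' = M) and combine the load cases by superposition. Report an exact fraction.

Load 1 — uniform load w=-5 kN/m over full span:
  y_1 = -wx(L³-2Lx²+x³)/(24EI) = -(-5)·(6/5)·(6³-2·6·(6/5)²+(6/5)³)/(24·200000) = 783/3125000 m
Load 2 — triangular load w₀=-9 kN/m (0→w₀ over full span):
  y_2 = -w₀x(7L⁴-10L²x²+3x⁴)/(360LEI) = -(-9)·(6/5)·(7·6⁴-10·6²·(6/5)²+3·(6/5)⁴)/(360·6·200000) = 10449/48828125 m
Superposition: y = Σ y_i = 181467/390625000 m ≈ 0.000465 m

y(6/5) = 181467/390625000 m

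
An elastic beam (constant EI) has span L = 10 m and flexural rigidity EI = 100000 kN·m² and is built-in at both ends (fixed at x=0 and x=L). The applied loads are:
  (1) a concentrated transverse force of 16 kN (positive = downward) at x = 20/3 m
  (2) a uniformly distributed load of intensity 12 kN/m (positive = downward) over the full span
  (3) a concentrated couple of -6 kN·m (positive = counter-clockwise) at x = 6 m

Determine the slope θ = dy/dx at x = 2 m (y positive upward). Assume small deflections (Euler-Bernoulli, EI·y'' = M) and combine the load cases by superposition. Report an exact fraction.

Load 1 — point force P=16 kN at a=20/3 m (b=L-a=10/3):
  θ_1 = -Pb²x(2aL-(3a+b)x)/(2L³EI)  [x≤a] = -16·(10/3)²·2·(2·(20/3)·10-(3·(20/3)+(10/3))·2)/(2·10³·100000) = -13/84375 rad
Load 2 — uniform load w=12 kN/m over full span:
  θ_2 = -wx(L-x)(L-2x)/(12EI) = -12·2·(10-2)·(10-2·2)/(12·100000) = -3/3125 rad
Load 3 — applied couple M₀=-6 kN·m at a=6 m (b=L-a=4):
  θ_3 = (R_Ax²/2 - M_Ax)/EI  [x≤a] with R_A=-108/125, M_A=-48/25 = ((-108/125)·2²/2 - (-48/25)·2)/100000 = 33/1562500 rad
Superposition: θ = Σ θ_i = -46109/42187500 rad ≈ -0.001093 rad

θ(2) = -46109/42187500 rad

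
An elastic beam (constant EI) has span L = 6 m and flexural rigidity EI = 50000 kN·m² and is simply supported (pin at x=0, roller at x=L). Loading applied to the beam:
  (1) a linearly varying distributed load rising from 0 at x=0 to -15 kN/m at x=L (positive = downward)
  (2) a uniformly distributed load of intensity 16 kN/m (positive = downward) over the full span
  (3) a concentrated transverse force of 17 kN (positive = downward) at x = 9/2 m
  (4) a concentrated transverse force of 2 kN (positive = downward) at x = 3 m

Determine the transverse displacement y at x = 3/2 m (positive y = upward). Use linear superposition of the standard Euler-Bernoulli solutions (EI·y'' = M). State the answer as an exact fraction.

y(3/2) = -14931/5120000 m

Load 1 — triangular load w₀=-15 kN/m (0→w₀ over full span):
  y_1 = -w₀x(7L⁴-10L²x²+3x⁴)/(360LEI) = -(-15)·(3/2)·(7·6⁴-10·6²·(3/2)²+3·(3/2)⁴)/(360·6·50000) = 8829/5120000 m
Load 2 — uniform load w=16 kN/m over full span:
  y_2 = -wx(L³-2Lx²+x³)/(24EI) = -16·(3/2)·(6³-2·6·(3/2)²+(3/2)³)/(24·50000) = -1539/400000 m
Load 3 — point force P=17 kN at a=9/2 m (b=L-a=3/2):
  y_3 = -Pbx(L²-b²-x²)/(6LEI)  [x≤a] = -17·(3/2)·(3/2)·(6²-(3/2)²-(3/2)²)/(6·6·50000) = -1071/1600000 m
Load 4 — point force P=2 kN at a=3 m (b=L-a=3):
  y_4 = -Pbx(L²-b²-x²)/(6LEI)  [x≤a] = -2·3·(3/2)·(6²-3²-(3/2)²)/(6·6·50000) = -99/800000 m
Superposition: y = Σ y_i = -14931/5120000 m ≈ -0.002916 m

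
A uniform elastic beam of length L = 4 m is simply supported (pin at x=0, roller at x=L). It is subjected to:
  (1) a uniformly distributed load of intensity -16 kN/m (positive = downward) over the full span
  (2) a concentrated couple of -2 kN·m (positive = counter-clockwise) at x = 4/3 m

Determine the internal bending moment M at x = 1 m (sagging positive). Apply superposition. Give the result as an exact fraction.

M(1) = -49/2 kN·m

Load 1 — uniform load w=-16 kN/m over full span:
  M_1 = wx(L-x)/2 = (-16)·1·(4-1)/2 = -24 kN·m
Load 2 — applied couple M₀=-2 kN·m at a=4/3 m (b=L-a=8/3):
  M_2 = M₀x/L  [x≤a] = (-2)·1/4 = -1/2 kN·m
Superposition: M = Σ M_i = -49/2 kN·m ≈ -24.500000 kN·m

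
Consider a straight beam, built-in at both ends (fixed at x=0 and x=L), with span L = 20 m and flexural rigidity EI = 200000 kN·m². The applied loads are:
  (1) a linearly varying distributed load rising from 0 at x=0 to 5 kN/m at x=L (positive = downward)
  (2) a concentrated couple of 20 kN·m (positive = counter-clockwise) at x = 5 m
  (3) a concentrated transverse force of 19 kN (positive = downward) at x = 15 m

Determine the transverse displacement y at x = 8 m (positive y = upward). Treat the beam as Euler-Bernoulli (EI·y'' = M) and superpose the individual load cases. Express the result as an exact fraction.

Load 1 — triangular load w₀=5 kN/m (0→w₀ over full span):
  y_1 = -w₀x²(L-x)²(x+2L)/(120LEI) = -5·8²·(20-8)²·(8+2·20)/(120·20·200000) = -72/15625 m
Load 2 — applied couple M₀=20 kN·m at a=5 m (b=L-a=15):
  y_2 = (R_Ax³/6 - M_Ax²/2 - M₀(x-a)²/2)/EI  [x>a] with R_A=9/8, M_A=-15/4 = ((9/8)·8³/6 - (-15/4)·8²/2 - 20·(8-5)²/2)/200000 = 63/100000 m
Load 3 — point force P=19 kN at a=15 m (b=L-a=5):
  y_3 = -Pb²x²(3aL-(3a+b)x)/(6L³EI)  [x≤a] = -19·5²·8²·(3·15·20-(3·15+5)·8)/(6·20³·200000) = -19/12000 m
Superposition: y = Σ y_i = -4171/750000 m ≈ -0.005561 m

y(8) = -4171/750000 m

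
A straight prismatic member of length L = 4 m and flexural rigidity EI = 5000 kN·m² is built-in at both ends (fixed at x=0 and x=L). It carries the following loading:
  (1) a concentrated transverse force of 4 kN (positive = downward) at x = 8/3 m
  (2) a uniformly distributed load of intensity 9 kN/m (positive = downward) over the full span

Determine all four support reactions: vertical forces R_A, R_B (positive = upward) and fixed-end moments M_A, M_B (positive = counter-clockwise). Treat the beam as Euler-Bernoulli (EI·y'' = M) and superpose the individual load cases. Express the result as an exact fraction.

Load 1 — point force P=4 kN at a=8/3 m (b=L-a=4/3):
  R_A = Pb²(3a+b)/L³ = 4·(4/3)²·(3·(8/3)+(4/3))/4³ = 28/27 kN
  M_A = Pab²/L² = 4·(8/3)·(4/3)²/4² = 32/27 kN·m
  R_B = Pa²(a+3b)/L³ = 4·(8/3)²·((8/3)+3·(4/3))/4³ = 80/27 kN
  M_B = -Pa²b/L² = -4·(8/3)²·(4/3)/4² = -64/27 kN·m
Load 2 — uniform load w=9 kN/m over full span:
  R_A = wL/2 = 9·4/2 = 18 kN
  M_A = wL²/12 = 9·4²/12 = 12 kN·m
  R_B = wL/2 = 9·4/2 = 18 kN
  M_B = -wL²/12 = -9·4²/12 = -12 kN·m
Superposition: R_A = 514/27 kN, M_A = 356/27 kN·m, R_B = 566/27 kN, M_B = -388/27 kN·m

R_A = 514/27 kN, M_A = 356/27 kN·m, R_B = 566/27 kN, M_B = -388/27 kN·m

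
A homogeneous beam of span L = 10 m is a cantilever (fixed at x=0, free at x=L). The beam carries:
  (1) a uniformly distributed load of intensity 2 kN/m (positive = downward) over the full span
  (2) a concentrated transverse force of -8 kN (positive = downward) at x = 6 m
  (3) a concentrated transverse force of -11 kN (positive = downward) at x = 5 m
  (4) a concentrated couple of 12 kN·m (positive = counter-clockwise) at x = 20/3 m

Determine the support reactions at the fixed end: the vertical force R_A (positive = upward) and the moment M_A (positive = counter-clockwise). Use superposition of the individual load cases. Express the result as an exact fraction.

Load 1 — uniform load w=2 kN/m over full span:
  R_A = wL = 2·10 = 20 kN
  M_A = wL²/2 = 2·10²/2 = 100 kN·m
Load 2 — point force P=-8 kN at a=6 m (b=L-a=4):
  R_A = P = (-8) = -8 kN
  M_A = Pa = (-8)·6 = -48 kN·m
Load 3 — point force P=-11 kN at a=5 m (b=L-a=5):
  R_A = P = (-11) = -11 kN
  M_A = Pa = (-11)·5 = -55 kN·m
Load 4 — applied couple M₀=12 kN·m at a=20/3 m (b=L-a=10/3):
  R_A = 0 kN
  M_A = -M₀ = -12 kN·m
Superposition: R_A = 1 kN, M_A = -15 kN·m

R_A = 1 kN, M_A = -15 kN·m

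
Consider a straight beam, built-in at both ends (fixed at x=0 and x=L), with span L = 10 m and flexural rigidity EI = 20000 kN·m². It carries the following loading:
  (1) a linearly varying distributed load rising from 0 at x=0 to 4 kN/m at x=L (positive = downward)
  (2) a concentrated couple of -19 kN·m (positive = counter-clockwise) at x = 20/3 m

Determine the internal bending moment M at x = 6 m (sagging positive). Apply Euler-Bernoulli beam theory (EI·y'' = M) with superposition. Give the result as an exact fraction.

Load 1 — triangular load w₀=4 kN/m (0→w₀ over full span):
  M_1 = 3w₀Lx/20 - w₀L²/30 - w₀x³/(6L) = 3·4·10·6/20 - 4·10²/30 - 4·6³/(6·10) = 124/15 kN·m
Load 2 — applied couple M₀=-19 kN·m at a=20/3 m (b=L-a=10/3):
  M_2 = R_Ax - M_A  [x≤a] with R_A=-38/15, M_A=-19/3 = (-38/15)·6 - (-19/3) = -133/15 kN·m
Superposition: M = Σ M_i = -3/5 kN·m ≈ -0.600000 kN·m

M(6) = -3/5 kN·m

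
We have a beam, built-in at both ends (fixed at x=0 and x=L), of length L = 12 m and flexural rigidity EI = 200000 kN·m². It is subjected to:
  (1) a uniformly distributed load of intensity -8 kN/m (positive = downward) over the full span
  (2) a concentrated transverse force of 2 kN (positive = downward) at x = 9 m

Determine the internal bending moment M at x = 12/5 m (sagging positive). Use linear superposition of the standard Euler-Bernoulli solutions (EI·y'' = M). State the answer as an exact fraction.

M(12/5) = 693/200 kN·m

Load 1 — uniform load w=-8 kN/m over full span:
  M_1 = wLx/2 - wL²/12 - wx²/2 = (-8)·12·(12/5)/2 - (-8)·12²/12 - (-8)·(12/5)²/2 = 96/25 kN·m
Load 2 — point force P=2 kN at a=9 m (b=L-a=3):
  M_2 = Pb²(3a+b)x/L³ - Pab²/L²  [x≤a] = 2·3²·(3·9+3)·(12/5)/12³ - 2·9·3²/12² = -3/8 kN·m
Superposition: M = Σ M_i = 693/200 kN·m ≈ 3.465000 kN·m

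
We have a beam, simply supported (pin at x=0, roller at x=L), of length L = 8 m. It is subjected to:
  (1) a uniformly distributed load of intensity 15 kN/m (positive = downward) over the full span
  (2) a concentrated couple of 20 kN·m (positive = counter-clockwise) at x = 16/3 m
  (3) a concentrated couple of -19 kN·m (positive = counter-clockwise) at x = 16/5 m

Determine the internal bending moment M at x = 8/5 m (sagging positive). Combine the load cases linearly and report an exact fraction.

Load 1 — uniform load w=15 kN/m over full span:
  M_1 = wx(L-x)/2 = 15·(8/5)·(8-(8/5))/2 = 384/5 kN·m
Load 2 — applied couple M₀=20 kN·m at a=16/3 m (b=L-a=8/3):
  M_2 = M₀x/L  [x≤a] = 20·(8/5)/8 = 4 kN·m
Load 3 — applied couple M₀=-19 kN·m at a=16/5 m (b=L-a=24/5):
  M_3 = M₀x/L  [x≤a] = (-19)·(8/5)/8 = -19/5 kN·m
Superposition: M = Σ M_i = 77 kN·m ≈ 77.000000 kN·m

M(8/5) = 77 kN·m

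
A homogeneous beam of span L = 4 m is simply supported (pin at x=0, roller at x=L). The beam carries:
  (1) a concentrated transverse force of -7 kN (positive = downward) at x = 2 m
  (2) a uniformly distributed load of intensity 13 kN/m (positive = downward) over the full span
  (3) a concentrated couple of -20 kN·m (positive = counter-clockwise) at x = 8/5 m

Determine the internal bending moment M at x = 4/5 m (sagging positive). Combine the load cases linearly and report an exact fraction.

Load 1 — point force P=-7 kN at a=2 m (b=L-a=2):
  M_1 = Pbx/L  [x≤a] = (-7)·2·(4/5)/4 = -14/5 kN·m
Load 2 — uniform load w=13 kN/m over full span:
  M_2 = wx(L-x)/2 = 13·(4/5)·(4-(4/5))/2 = 416/25 kN·m
Load 3 — applied couple M₀=-20 kN·m at a=8/5 m (b=L-a=12/5):
  M_3 = M₀x/L  [x≤a] = (-20)·(4/5)/4 = -4 kN·m
Superposition: M = Σ M_i = 246/25 kN·m ≈ 9.840000 kN·m

M(4/5) = 246/25 kN·m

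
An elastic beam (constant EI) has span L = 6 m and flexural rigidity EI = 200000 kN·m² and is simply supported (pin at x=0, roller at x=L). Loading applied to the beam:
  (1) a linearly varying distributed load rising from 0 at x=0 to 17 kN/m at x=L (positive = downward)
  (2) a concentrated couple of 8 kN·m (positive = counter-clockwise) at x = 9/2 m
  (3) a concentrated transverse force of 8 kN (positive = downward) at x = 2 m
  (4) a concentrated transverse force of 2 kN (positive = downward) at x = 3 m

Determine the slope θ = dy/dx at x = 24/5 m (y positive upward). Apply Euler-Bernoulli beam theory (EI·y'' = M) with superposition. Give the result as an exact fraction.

θ(24/5) = 474263/1125000000 rad

Load 1 — triangular load w₀=17 kN/m (0→w₀ over full span):
  θ_1 = -w₀(7L⁴-30L²x²+15x⁴)/(360LEI) = -17·(7·6⁴-30·6²·(24/5)²+15·(24/5)⁴)/(360·6·200000) = 38607/125000000 rad
Load 2 — applied couple M₀=8 kN·m at a=9/2 m (b=L-a=3/2):
  θ_2 = (M₀x²/(2L)-M₀(x-a)+C₁)/EI  [x>a] with C₁=M₀(3b²-L²)/(6L)=-13/2 = (8·(24/5)²/(2·6)-8·((24/5)-(9/2))+(-13/2))/200000 = 323/10000000 rad
Load 3 — point force P=8 kN at a=2 m (b=L-a=4):
  θ_3 = -Pa(2L²-6Lx+3x²+a²)/(6LEI)  [x>a] = -8·2·(2·6²-6·6·(24/5)+3·(24/5)²+2²)/(6·6·200000) = 173/2812500 rad
Load 4 — point force P=2 kN at a=3 m (b=L-a=3):
  θ_4 = -Pa(2L²-6Lx+3x²+a²)/(6LEI)  [x>a] = -2·3·(2·6²-6·6·(24/5)+3·(24/5)²+3²)/(6·6·200000) = 189/10000000 rad
Superposition: θ = Σ θ_i = 474263/1125000000 rad ≈ 0.000422 rad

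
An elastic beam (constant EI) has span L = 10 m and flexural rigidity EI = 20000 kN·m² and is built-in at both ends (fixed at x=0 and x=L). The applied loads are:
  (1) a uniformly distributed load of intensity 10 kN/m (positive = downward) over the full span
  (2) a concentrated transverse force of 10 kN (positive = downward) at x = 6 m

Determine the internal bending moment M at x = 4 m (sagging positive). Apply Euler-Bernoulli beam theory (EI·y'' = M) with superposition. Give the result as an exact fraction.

M(4) = 3086/75 kN·m

Load 1 — uniform load w=10 kN/m over full span:
  M_1 = wLx/2 - wL²/12 - wx²/2 = 10·10·4/2 - 10·10²/12 - 10·4²/2 = 110/3 kN·m
Load 2 — point force P=10 kN at a=6 m (b=L-a=4):
  M_2 = Pb²(3a+b)x/L³ - Pab²/L²  [x≤a] = 10·4²·(3·6+4)·4/10³ - 10·6·4²/10² = 112/25 kN·m
Superposition: M = Σ M_i = 3086/75 kN·m ≈ 41.146667 kN·m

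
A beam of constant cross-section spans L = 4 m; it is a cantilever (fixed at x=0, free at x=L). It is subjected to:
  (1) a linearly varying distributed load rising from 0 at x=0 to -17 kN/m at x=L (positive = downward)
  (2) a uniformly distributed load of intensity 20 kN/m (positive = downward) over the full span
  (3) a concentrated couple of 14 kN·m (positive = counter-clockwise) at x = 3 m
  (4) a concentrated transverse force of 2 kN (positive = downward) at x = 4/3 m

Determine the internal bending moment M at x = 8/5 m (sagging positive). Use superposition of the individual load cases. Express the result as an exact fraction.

M(8/5) = -554/125 kN·m

Load 1 — triangular load w₀=-17 kN/m (0→w₀ over full span):
  M_1 = w₀Lx/2 - w₀L²/3 - w₀x³/(6L) = (-17)·4·(8/5)/2 - (-17)·4²/3 - (-17)·(8/5)³/(6·4) = 4896/125 kN·m
Load 2 — uniform load w=20 kN/m over full span:
  M_2 = -w(L-x)²/2 = -20·(4-(8/5))²/2 = -288/5 kN·m
Load 3 — applied couple M₀=14 kN·m at a=3 m (b=L-a=1):
  M_3 = M₀  [x≤a] = 14 = 14 kN·m
Load 4 — point force P=2 kN at a=4/3 m (b=L-a=8/3):
  M_4 = 0  [x>a] = 0 kN·m
Superposition: M = Σ M_i = -554/125 kN·m ≈ -4.432000 kN·m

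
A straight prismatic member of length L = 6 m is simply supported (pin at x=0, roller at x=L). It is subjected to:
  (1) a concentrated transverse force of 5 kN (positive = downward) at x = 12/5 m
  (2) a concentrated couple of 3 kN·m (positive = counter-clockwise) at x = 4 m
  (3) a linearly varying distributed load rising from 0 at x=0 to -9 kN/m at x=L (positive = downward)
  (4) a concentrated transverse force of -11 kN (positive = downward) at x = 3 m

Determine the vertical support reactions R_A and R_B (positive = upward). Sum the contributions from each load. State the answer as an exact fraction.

R_A = -11 kN, R_B = -22 kN

Load 1 — point force P=5 kN at a=12/5 m (b=L-a=18/5):
  R_A = Pb/L = 5·(18/5)/6 = 3 kN
  R_B = Pa/L = 5·(12/5)/6 = 2 kN
Load 2 — applied couple M₀=3 kN·m at a=4 m (b=L-a=2):
  R_A = M₀/L = 3/6 = 1/2 kN
  R_B = -M₀/L = -3/6 = -1/2 kN
Load 3 — triangular load w₀=-9 kN/m (0→w₀ over full span):
  R_A = w₀L/6 = (-9)·6/6 = -9 kN
  R_B = w₀L/3 = (-9)·6/3 = -18 kN
Load 4 — point force P=-11 kN at a=3 m (b=L-a=3):
  R_A = Pb/L = (-11)·3/6 = -11/2 kN
  R_B = Pa/L = (-11)·3/6 = -11/2 kN
Superposition: R_A = -11 kN, R_B = -22 kN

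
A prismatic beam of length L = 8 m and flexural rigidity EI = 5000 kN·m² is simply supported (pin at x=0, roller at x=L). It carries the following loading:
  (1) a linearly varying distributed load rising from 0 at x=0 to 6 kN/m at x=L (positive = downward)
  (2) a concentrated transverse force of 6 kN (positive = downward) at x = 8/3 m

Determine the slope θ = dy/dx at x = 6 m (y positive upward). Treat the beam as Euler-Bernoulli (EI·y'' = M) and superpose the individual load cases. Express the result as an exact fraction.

θ(6) = 15857/1350000 rad

Load 1 — triangular load w₀=6 kN/m (0→w₀ over full span):
  θ_1 = -w₀(7L⁴-30L²x²+15x⁴)/(360LEI) = -6·(7·8⁴-30·8²·6²+15·6⁴)/(360·8·5000) = 1313/150000 rad
Load 2 — point force P=6 kN at a=8/3 m (b=L-a=16/3):
  θ_2 = -Pa(2L²-6Lx+3x²+a²)/(6LEI)  [x>a] = -6·(8/3)·(2·8²-6·8·6+3·6²+(8/3)²)/(6·8·5000) = 101/33750 rad
Superposition: θ = Σ θ_i = 15857/1350000 rad ≈ 0.011746 rad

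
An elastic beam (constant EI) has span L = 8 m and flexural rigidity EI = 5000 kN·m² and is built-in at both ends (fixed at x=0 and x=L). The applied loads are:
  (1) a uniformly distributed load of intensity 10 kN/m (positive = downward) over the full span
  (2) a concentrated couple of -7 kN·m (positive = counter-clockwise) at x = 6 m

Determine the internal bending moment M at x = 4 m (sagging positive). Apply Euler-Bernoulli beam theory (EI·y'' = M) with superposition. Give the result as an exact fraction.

Load 1 — uniform load w=10 kN/m over full span:
  M_1 = wLx/2 - wL²/12 - wx²/2 = 10·8·4/2 - 10·8²/12 - 10·4²/2 = 80/3 kN·m
Load 2 — applied couple M₀=-7 kN·m at a=6 m (b=L-a=2):
  M_2 = R_Ax - M_A  [x≤a] with R_A=-63/64, M_A=-35/16 = (-63/64)·4 - (-35/16) = -7/4 kN·m
Superposition: M = Σ M_i = 299/12 kN·m ≈ 24.916667 kN·m

M(4) = 299/12 kN·m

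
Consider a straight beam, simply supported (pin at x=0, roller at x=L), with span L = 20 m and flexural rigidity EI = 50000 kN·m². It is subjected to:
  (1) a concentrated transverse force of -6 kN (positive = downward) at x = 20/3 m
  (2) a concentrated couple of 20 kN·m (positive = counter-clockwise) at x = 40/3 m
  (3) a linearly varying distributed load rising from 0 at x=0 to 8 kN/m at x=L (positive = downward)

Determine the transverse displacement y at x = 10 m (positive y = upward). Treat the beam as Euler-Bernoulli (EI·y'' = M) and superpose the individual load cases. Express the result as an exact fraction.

y(10) = -419/2700 m

Load 1 — point force P=-6 kN at a=20/3 m (b=L-a=40/3):
  y_1 = -Pa(L-x)(2Lx-a²-x²)/(6LEI)  [x>a] = -(-6)·(20/3)·(20-10)·(2·20·10-(20/3)²-10²)/(6·20·50000) = 23/1350 m
Load 2 — applied couple M₀=20 kN·m at a=40/3 m (b=L-a=20/3):
  y_2 = (M₀x³/(6L)+C₁x)/EI  [x≤a] with C₁=M₀(3b²-L²)/(6L)=-400/9 = (20·10³/(6·20)+(-400/9)·10)/50000 = -1/180 m
Load 3 — triangular load w₀=8 kN/m (0→w₀ over full span):
  y_3 = -w₀x(7L⁴-10L²x²+3x⁴)/(360LEI) = -8·10·(7·20⁴-10·20²·10²+3·10⁴)/(360·20·50000) = -1/6 m
Superposition: y = Σ y_i = -419/2700 m ≈ -0.155185 m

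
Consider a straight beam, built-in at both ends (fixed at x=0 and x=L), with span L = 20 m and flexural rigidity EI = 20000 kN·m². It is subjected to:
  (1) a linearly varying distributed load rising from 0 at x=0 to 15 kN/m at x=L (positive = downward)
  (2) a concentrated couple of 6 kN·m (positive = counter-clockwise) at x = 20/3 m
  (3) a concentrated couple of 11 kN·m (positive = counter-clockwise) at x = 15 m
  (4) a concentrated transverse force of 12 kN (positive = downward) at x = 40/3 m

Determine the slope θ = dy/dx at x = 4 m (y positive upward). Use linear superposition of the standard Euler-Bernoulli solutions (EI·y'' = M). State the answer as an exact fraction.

θ(4) = -5623/225000 rad

Load 1 — triangular load w₀=15 kN/m (0→w₀ over full span):
  θ_1 = -w₀(2x(L-x)(L-2x)(x+2L)+x²(L-x)²)/(120LEI) = -15·(2·4·(20-4)·(20-2·4)·(4+2·20)+4²·(20-4)²)/(120·20·20000) = -14/625 rad
Load 2 — applied couple M₀=6 kN·m at a=20/3 m (b=L-a=40/3):
  θ_2 = (R_Ax²/2 - M_Ax)/EI  [x≤a] with R_A=2/5, M_A=0 = ((2/5)·4²/2 - 0·4)/20000 = 1/6250 rad
Load 3 — applied couple M₀=11 kN·m at a=15 m (b=L-a=5):
  θ_3 = (R_Ax²/2 - M_Ax)/EI  [x≤a] with R_A=99/160, M_A=55/16 = ((99/160)·4²/2 - (55/16)·4)/20000 = -11/25000 rad
Load 4 — point force P=12 kN at a=40/3 m (b=L-a=20/3):
  θ_4 = -Pb²x(2aL-(3a+b)x)/(2L³EI)  [x≤a] = -12·(20/3)²·4·(2·(40/3)·20-(3·(40/3)+(20/3))·4)/(2·20³·20000) = -13/5625 rad
Superposition: θ = Σ θ_i = -5623/225000 rad ≈ -0.024991 rad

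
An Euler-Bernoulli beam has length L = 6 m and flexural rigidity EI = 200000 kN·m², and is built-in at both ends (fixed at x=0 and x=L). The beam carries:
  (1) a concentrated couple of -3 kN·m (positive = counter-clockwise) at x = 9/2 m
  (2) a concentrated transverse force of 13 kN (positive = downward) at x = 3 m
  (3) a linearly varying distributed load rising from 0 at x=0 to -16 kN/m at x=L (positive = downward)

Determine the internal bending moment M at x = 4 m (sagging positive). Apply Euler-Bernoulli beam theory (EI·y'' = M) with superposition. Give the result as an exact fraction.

M(4) = -5773/720 kN·m

Load 1 — applied couple M₀=-3 kN·m at a=9/2 m (b=L-a=3/2):
  M_1 = R_Ax - M_A  [x≤a] with R_A=-9/16, M_A=-15/16 = (-9/16)·4 - (-15/16) = -21/16 kN·m
Load 2 — point force P=13 kN at a=3 m (b=L-a=3):
  M_2 = Pa²(a+3b)(L-x)/L³ - Pa²b/L²  [x>a] = 13·3²·(3+3·3)·(6-4)/6³ - 13·3²·3/6² = 13/4 kN·m
Load 3 — triangular load w₀=-16 kN/m (0→w₀ over full span):
  M_3 = 3w₀Lx/20 - w₀L²/30 - w₀x³/(6L) = 3·(-16)·6·4/20 - (-16)·6²/30 - (-16)·4³/(6·6) = -448/45 kN·m
Superposition: M = Σ M_i = -5773/720 kN·m ≈ -8.018056 kN·m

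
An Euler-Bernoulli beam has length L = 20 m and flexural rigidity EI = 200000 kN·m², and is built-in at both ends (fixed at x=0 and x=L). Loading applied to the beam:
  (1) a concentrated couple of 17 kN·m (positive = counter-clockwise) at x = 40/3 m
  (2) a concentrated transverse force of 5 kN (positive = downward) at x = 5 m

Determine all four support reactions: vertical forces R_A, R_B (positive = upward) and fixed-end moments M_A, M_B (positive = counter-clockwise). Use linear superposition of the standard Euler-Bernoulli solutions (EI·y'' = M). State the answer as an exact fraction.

R_A = 2569/480 kN, M_A = 947/48 kN·m, R_B = -169/480 kN, M_B = -75/16 kN·m

Load 1 — applied couple M₀=17 kN·m at a=40/3 m (b=L-a=20/3):
  R_A = 6M₀ab/L³ = 6·17·(40/3)·(20/3)/20³ = 17/15 kN
  M_A = M₀b(2a-b)/L² = 17·(20/3)·(2·(40/3)-(20/3))/20² = 17/3 kN·m
  R_B = -6M₀ab/L³ = -6·17·(40/3)·(20/3)/20³ = -17/15 kN
  M_B = M₀a(2b-a)/L² = 17·(40/3)·(2·(20/3)-(40/3))/20² = 0 kN·m
Load 2 — point force P=5 kN at a=5 m (b=L-a=15):
  R_A = Pb²(3a+b)/L³ = 5·15²·(3·5+15)/20³ = 135/32 kN
  M_A = Pab²/L² = 5·5·15²/20² = 225/16 kN·m
  R_B = Pa²(a+3b)/L³ = 5·5²·(5+3·15)/20³ = 25/32 kN
  M_B = -Pa²b/L² = -5·5²·15/20² = -75/16 kN·m
Superposition: R_A = 2569/480 kN, M_A = 947/48 kN·m, R_B = -169/480 kN, M_B = -75/16 kN·m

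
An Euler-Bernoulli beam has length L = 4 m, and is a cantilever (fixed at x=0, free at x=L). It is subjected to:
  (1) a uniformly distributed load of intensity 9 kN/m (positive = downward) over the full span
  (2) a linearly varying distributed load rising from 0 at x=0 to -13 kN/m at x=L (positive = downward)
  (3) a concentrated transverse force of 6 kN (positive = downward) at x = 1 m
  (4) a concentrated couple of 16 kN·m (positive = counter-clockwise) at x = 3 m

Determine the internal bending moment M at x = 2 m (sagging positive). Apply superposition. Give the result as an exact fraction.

Load 1 — uniform load w=9 kN/m over full span:
  M_1 = -w(L-x)²/2 = -9·(4-2)²/2 = -18 kN·m
Load 2 — triangular load w₀=-13 kN/m (0→w₀ over full span):
  M_2 = w₀Lx/2 - w₀L²/3 - w₀x³/(6L) = (-13)·4·2/2 - (-13)·4²/3 - (-13)·2³/(6·4) = 65/3 kN·m
Load 3 — point force P=6 kN at a=1 m (b=L-a=3):
  M_3 = 0  [x>a] = 0 kN·m
Load 4 — applied couple M₀=16 kN·m at a=3 m (b=L-a=1):
  M_4 = M₀  [x≤a] = 16 = 16 kN·m
Superposition: M = Σ M_i = 59/3 kN·m ≈ 19.666667 kN·m

M(2) = 59/3 kN·m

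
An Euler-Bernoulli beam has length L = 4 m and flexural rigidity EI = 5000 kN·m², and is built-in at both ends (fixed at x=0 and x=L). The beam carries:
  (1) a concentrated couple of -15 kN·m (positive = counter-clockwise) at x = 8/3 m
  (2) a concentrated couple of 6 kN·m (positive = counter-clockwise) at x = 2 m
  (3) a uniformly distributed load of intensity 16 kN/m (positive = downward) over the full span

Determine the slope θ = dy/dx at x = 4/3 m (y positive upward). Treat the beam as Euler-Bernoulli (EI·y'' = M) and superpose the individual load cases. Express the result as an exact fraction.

θ(4/3) = -83/101250 rad

Load 1 — applied couple M₀=-15 kN·m at a=8/3 m (b=L-a=4/3):
  θ_1 = (R_Ax²/2 - M_Ax)/EI  [x≤a] with R_A=-5, M_A=-5 = ((-5)·(4/3)²/2 - (-5)·(4/3))/5000 = 1/2250 rad
Load 2 — applied couple M₀=6 kN·m at a=2 m (b=L-a=2):
  θ_2 = (R_Ax²/2 - M_Ax)/EI  [x≤a] with R_A=9/4, M_A=3/2 = ((9/4)·(4/3)²/2 - (3/2)·(4/3))/5000 = 0 rad
Load 3 — uniform load w=16 kN/m over full span:
  θ_3 = -wx(L-x)(L-2x)/(12EI) = -16·(4/3)·(4-(4/3))·(4-2·(4/3))/(12·5000) = -64/50625 rad
Superposition: θ = Σ θ_i = -83/101250 rad ≈ -0.000820 rad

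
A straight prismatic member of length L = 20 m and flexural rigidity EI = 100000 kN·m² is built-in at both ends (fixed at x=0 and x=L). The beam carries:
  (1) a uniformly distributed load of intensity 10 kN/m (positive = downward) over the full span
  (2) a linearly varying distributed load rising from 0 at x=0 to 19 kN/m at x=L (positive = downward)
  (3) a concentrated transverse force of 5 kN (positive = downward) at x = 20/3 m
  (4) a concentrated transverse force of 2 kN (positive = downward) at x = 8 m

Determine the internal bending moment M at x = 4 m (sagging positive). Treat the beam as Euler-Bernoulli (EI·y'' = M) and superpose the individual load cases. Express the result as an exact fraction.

Load 1 — uniform load w=10 kN/m over full span:
  M_1 = wLx/2 - wL²/12 - wx²/2 = 10·20·4/2 - 10·20²/12 - 10·4²/2 = -40/3 kN·m
Load 2 — triangular load w₀=19 kN/m (0→w₀ over full span):
  M_2 = 3w₀Lx/20 - w₀L²/30 - w₀x³/(6L) = 3·19·20·4/20 - 19·20²/30 - 19·4³/(6·20) = -532/15 kN·m
Load 3 — point force P=5 kN at a=20/3 m (b=L-a=40/3):
  M_3 = Pb²(3a+b)x/L³ - Pab²/L²  [x≤a] = 5·(40/3)²·(3·(20/3)+(40/3))·4/20³ - 5·(20/3)·(40/3)²/20² = 0 kN·m
Load 4 — point force P=2 kN at a=8 m (b=L-a=12):
  M_4 = Pb²(3a+b)x/L³ - Pab²/L²  [x≤a] = 2·12²·(3·8+12)·4/20³ - 2·8·12²/20² = -72/125 kN·m
Superposition: M = Σ M_i = -6172/125 kN·m ≈ -49.376000 kN·m

M(4) = -6172/125 kN·m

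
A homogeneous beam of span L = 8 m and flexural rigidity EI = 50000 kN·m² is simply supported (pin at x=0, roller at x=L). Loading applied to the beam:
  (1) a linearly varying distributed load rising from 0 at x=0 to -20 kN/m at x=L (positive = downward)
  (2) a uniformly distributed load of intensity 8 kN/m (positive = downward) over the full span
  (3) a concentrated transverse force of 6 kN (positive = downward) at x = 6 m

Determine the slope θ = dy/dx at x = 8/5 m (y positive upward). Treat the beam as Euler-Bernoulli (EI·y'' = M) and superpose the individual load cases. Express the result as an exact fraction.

Load 1 — triangular load w₀=-20 kN/m (0→w₀ over full span):
  θ_1 = -w₀(7L⁴-30L²x²+15x⁴)/(360LEI) = -(-20)·(7·8⁴-30·8²·(8/5)²+15·(8/5)⁴)/(360·8·50000) = 11648/3515625 rad
Load 2 — uniform load w=8 kN/m over full span:
  θ_2 = -w(L³-6Lx²+4x³)/(24EI) = -8·(8³-6·8·(8/5)²+4·(8/5)³)/(24·50000) = -1056/390625 rad
Load 3 — point force P=6 kN at a=6 m (b=L-a=2):
  θ_3 = -Pb(L²-b²-3x²)/(6LEI)  [x≤a] = -6·2·(8²-2²-3·(8/5)²)/(6·8·50000) = -327/1250000 rad
Superposition: θ = Σ θ_i = 19589/56250000 rad ≈ 0.000348 rad

θ(8/5) = 19589/56250000 rad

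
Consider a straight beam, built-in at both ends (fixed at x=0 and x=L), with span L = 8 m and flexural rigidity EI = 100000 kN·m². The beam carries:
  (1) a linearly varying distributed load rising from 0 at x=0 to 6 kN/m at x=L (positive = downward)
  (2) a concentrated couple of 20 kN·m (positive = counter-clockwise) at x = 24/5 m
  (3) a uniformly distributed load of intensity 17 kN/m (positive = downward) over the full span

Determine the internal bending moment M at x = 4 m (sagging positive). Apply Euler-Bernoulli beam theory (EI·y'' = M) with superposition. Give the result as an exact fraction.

Load 1 — triangular load w₀=6 kN/m (0→w₀ over full span):
  M_1 = 3w₀Lx/20 - w₀L²/30 - w₀x³/(6L) = 3·6·8·4/20 - 6·8²/30 - 6·4³/(6·8) = 8 kN·m
Load 2 — applied couple M₀=20 kN·m at a=24/5 m (b=L-a=16/5):
  M_2 = R_Ax - M_A  [x≤a] with R_A=18/5, M_A=32/5 = (18/5)·4 - (32/5) = 8 kN·m
Load 3 — uniform load w=17 kN/m over full span:
  M_3 = wLx/2 - wL²/12 - wx²/2 = 17·8·4/2 - 17·8²/12 - 17·4²/2 = 136/3 kN·m
Superposition: M = Σ M_i = 184/3 kN·m ≈ 61.333333 kN·m

M(4) = 184/3 kN·m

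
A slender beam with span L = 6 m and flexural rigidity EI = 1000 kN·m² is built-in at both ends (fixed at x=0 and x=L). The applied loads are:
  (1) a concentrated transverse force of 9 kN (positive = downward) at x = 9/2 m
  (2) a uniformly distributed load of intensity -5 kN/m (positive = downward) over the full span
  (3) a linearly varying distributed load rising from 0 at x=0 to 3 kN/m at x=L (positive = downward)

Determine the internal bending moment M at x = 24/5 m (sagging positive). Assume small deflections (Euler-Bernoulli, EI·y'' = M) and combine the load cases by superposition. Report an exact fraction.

Load 1 — point force P=9 kN at a=9/2 m (b=L-a=3/2):
  M_1 = Pa²(a+3b)(L-x)/L³ - Pa²b/L²  [x>a] = 9·(9/2)²·((9/2)+3·(3/2))·(6-(24/5))/6³ - 9·(9/2)²·(3/2)/6² = 243/160 kN·m
Load 2 — uniform load w=-5 kN/m over full span:
  M_2 = wLx/2 - wL²/12 - wx²/2 = (-5)·6·(24/5)/2 - (-5)·6²/12 - (-5)·(24/5)²/2 = 3/5 kN·m
Load 3 — triangular load w₀=3 kN/m (0→w₀ over full span):
  M_3 = 3w₀Lx/20 - w₀L²/30 - w₀x³/(6L) = 3·3·6·(24/5)/20 - 3·6²/30 - 3·(24/5)³/(6·6) = 18/125 kN·m
Superposition: M = Σ M_i = 9051/4000 kN·m ≈ 2.262750 kN·m

M(24/5) = 9051/4000 kN·m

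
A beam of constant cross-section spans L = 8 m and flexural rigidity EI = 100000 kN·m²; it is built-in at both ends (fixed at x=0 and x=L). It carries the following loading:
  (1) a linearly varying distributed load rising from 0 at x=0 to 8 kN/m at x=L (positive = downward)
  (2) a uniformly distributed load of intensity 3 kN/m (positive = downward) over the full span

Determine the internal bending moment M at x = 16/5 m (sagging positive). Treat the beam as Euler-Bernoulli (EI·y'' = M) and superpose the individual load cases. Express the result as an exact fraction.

Load 1 — triangular load w₀=8 kN/m (0→w₀ over full span):
  M_1 = 3w₀Lx/20 - w₀L²/30 - w₀x³/(6L) = 3·8·8·(16/5)/20 - 8·8²/30 - 8·(16/5)³/(6·8) = 1024/125 kN·m
Load 2 — uniform load w=3 kN/m over full span:
  M_2 = wLx/2 - wL²/12 - wx²/2 = 3·8·(16/5)/2 - 3·8²/12 - 3·(16/5)²/2 = 176/25 kN·m
Superposition: M = Σ M_i = 1904/125 kN·m ≈ 15.232000 kN·m

M(16/5) = 1904/125 kN·m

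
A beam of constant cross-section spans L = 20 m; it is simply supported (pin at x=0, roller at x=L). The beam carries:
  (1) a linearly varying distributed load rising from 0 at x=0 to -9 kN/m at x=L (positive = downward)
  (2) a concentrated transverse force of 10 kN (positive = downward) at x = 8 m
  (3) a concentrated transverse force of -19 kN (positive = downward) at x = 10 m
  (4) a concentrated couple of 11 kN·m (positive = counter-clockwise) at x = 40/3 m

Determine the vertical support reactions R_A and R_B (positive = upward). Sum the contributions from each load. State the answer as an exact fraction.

R_A = -659/20 kN, R_B = -1321/20 kN

Load 1 — triangular load w₀=-9 kN/m (0→w₀ over full span):
  R_A = w₀L/6 = (-9)·20/6 = -30 kN
  R_B = w₀L/3 = (-9)·20/3 = -60 kN
Load 2 — point force P=10 kN at a=8 m (b=L-a=12):
  R_A = Pb/L = 10·12/20 = 6 kN
  R_B = Pa/L = 10·8/20 = 4 kN
Load 3 — point force P=-19 kN at a=10 m (b=L-a=10):
  R_A = Pb/L = (-19)·10/20 = -19/2 kN
  R_B = Pa/L = (-19)·10/20 = -19/2 kN
Load 4 — applied couple M₀=11 kN·m at a=40/3 m (b=L-a=20/3):
  R_A = M₀/L = 11/20 kN
  R_B = -M₀/L = -11/20 kN
Superposition: R_A = -659/20 kN, R_B = -1321/20 kN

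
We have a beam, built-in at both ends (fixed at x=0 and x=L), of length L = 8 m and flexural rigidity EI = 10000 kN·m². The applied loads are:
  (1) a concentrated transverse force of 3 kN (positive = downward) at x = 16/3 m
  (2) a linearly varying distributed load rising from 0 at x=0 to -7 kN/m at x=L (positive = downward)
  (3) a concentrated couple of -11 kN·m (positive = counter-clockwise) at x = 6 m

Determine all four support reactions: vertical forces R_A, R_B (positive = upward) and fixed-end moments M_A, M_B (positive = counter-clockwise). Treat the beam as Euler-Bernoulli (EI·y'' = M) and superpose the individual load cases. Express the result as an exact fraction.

Load 1 — point force P=3 kN at a=16/3 m (b=L-a=8/3):
  R_A = Pb²(3a+b)/L³ = 3·(8/3)²·(3·(16/3)+(8/3))/8³ = 7/9 kN
  M_A = Pab²/L² = 3·(16/3)·(8/3)²/8² = 16/9 kN·m
  R_B = Pa²(a+3b)/L³ = 3·(16/3)²·((16/3)+3·(8/3))/8³ = 20/9 kN
  M_B = -Pa²b/L² = -3·(16/3)²·(8/3)/8² = -32/9 kN·m
Load 2 — triangular load w₀=-7 kN/m (0→w₀ over full span):
  R_A = 3w₀L/20 = 3·(-7)·8/20 = -42/5 kN
  M_A = w₀L²/30 = (-7)·8²/30 = -224/15 kN·m
  R_B = 7w₀L/20 = 7·(-7)·8/20 = -98/5 kN
  M_B = -w₀L²/20 = -(-7)·8²/20 = 112/5 kN·m
Load 3 — applied couple M₀=-11 kN·m at a=6 m (b=L-a=2):
  R_A = 6M₀ab/L³ = 6·(-11)·6·2/8³ = -99/64 kN
  M_A = M₀b(2a-b)/L² = (-11)·2·(2·6-2)/8² = -55/16 kN·m
  R_B = -6M₀ab/L³ = -6·(-11)·6·2/8³ = 99/64 kN
  M_B = M₀a(2b-a)/L² = (-11)·6·(2·2-6)/8² = 33/16 kN·m
Superposition: R_A = -26407/2880 kN, M_A = -11947/720 kN·m, R_B = -45593/2880 kN, M_B = 15053/720 kN·m

R_A = -26407/2880 kN, M_A = -11947/720 kN·m, R_B = -45593/2880 kN, M_B = 15053/720 kN·m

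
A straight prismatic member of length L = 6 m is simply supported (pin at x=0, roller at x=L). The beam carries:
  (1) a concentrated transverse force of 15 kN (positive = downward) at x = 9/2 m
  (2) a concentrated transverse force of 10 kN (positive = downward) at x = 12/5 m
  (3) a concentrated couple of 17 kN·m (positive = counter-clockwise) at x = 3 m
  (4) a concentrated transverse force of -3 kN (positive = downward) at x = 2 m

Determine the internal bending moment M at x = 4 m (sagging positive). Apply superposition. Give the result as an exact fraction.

Load 1 — point force P=15 kN at a=9/2 m (b=L-a=3/2):
  M_1 = Pbx/L  [x≤a] = 15·(3/2)·4/6 = 15 kN·m
Load 2 — point force P=10 kN at a=12/5 m (b=L-a=18/5):
  M_2 = Pa(L-x)/L  [x>a] = 10·(12/5)·(6-4)/6 = 8 kN·m
Load 3 — applied couple M₀=17 kN·m at a=3 m (b=L-a=3):
  M_3 = M₀x/L - M₀  [x>a] = 17·4/6 - 17 = -17/3 kN·m
Load 4 — point force P=-3 kN at a=2 m (b=L-a=4):
  M_4 = Pa(L-x)/L  [x>a] = (-3)·2·(6-4)/6 = -2 kN·m
Superposition: M = Σ M_i = 46/3 kN·m ≈ 15.333333 kN·m

M(4) = 46/3 kN·m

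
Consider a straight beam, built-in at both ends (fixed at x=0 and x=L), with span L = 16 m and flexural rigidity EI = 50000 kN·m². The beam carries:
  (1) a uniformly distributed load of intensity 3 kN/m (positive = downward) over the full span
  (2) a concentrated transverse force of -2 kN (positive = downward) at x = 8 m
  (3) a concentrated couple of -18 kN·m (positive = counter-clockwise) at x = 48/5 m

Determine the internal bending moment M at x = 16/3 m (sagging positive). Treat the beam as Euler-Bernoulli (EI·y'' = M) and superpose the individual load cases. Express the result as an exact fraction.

Load 1 — uniform load w=3 kN/m over full span:
  M_1 = wLx/2 - wL²/12 - wx²/2 = 3·16·(16/3)/2 - 3·16²/12 - 3·(16/3)²/2 = 64/3 kN·m
Load 2 — point force P=-2 kN at a=8 m (b=L-a=8):
  M_2 = Pb²(3a+b)x/L³ - Pab²/L²  [x≤a] = (-2)·8²·(3·8+8)·(16/3)/16³ - (-2)·8·8²/16² = -4/3 kN·m
Load 3 — applied couple M₀=-18 kN·m at a=48/5 m (b=L-a=32/5):
  M_3 = R_Ax - M_A  [x≤a] with R_A=-81/50, M_A=-144/25 = (-81/50)·(16/3) - (-144/25) = -72/25 kN·m
Superposition: M = Σ M_i = 428/25 kN·m ≈ 17.120000 kN·m

M(16/3) = 428/25 kN·m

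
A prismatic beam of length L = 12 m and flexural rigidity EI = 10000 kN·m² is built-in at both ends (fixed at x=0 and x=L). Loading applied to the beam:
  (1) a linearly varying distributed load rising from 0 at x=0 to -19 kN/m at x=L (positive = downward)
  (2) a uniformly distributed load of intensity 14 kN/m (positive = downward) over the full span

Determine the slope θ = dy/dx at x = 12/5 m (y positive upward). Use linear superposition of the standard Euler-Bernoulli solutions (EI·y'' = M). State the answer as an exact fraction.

Load 1 — triangular load w₀=-19 kN/m (0→w₀ over full span):
  θ_1 = -w₀(2x(L-x)(L-2x)(x+2L)+x²(L-x)²)/(120LEI) = -(-19)·(2·(12/5)·(12-(12/5))·(12-2·(12/5))·((12/5)+2·12)+(12/5)²·(12-(12/5))²)/(120·12·10000) = 4788/390625 rad
Load 2 — uniform load w=14 kN/m over full span:
  θ_2 = -wx(L-x)(L-2x)/(12EI) = -14·(12/5)·(12-(12/5))·(12-2·(12/5))/(12·10000) = -1512/78125 rad
Superposition: θ = Σ θ_i = -2772/390625 rad ≈ -0.007096 rad

θ(12/5) = -2772/390625 rad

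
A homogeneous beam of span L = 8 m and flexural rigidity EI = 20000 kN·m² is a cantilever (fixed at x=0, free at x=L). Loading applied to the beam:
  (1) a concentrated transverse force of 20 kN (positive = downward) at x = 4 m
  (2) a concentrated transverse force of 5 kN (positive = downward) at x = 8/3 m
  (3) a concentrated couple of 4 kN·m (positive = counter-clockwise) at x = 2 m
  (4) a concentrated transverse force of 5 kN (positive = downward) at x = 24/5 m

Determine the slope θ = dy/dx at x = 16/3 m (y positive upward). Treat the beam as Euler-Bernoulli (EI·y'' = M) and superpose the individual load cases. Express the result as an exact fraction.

Load 1 — point force P=20 kN at a=4 m (b=L-a=4):
  θ_1 = -Pa²/(2EI)  [x>a] = -20·4²/(2·20000) = -1/125 rad
Load 2 — point force P=5 kN at a=8/3 m (b=L-a=16/3):
  θ_2 = -Pa²/(2EI)  [x>a] = -5·(8/3)²/(2·20000) = -1/1125 rad
Load 3 — applied couple M₀=4 kN·m at a=2 m (b=L-a=6):
  θ_3 = M₀a/EI  [x>a] = 4·2/20000 = 1/2500 rad
Load 4 — point force P=5 kN at a=24/5 m (b=L-a=16/5):
  θ_4 = -Pa²/(2EI)  [x>a] = -5·(24/5)²/(2·20000) = -9/3125 rad
Superposition: θ = Σ θ_i = -1279/112500 rad ≈ -0.011369 rad

θ(16/3) = -1279/112500 rad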